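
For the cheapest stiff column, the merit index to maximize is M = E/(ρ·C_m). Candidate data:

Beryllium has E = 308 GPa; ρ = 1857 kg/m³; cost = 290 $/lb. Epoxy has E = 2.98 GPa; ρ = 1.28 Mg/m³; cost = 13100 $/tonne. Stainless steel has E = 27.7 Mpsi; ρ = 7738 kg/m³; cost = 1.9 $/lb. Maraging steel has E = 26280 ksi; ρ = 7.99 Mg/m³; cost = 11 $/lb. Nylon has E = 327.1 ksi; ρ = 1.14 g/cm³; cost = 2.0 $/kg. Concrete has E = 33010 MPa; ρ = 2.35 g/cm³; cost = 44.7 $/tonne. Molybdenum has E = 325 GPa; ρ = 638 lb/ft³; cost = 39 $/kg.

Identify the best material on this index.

After converting to SI:
  beryllium: E = 308.0 GPa, ρ = 1857 kg/m³, cost = 639.3 $/kg
  epoxy: E = 2.980 GPa, ρ = 1280 kg/m³, cost = 13.10 $/kg
  stainless steel: E = 191.0 GPa, ρ = 7738 kg/m³, cost = 4.189 $/kg
  maraging steel: E = 181.2 GPa, ρ = 7990 kg/m³, cost = 24.25 $/kg
  nylon: E = 2.255 GPa, ρ = 1140 kg/m³, cost = 2.000 $/kg
  concrete: E = 33.01 GPa, ρ = 2350 kg/m³, cost = 0.04470 $/kg
  molybdenum: E = 325.0 GPa, ρ = 10220 kg/m³, cost = 39.00 $/kg
  concrete: M = 314 MN·m per $
  stainless steel: M = 5.89 MN·m per $
  nylon: M = 0.989 MN·m per $
  maraging steel: M = 0.935 MN·m per $
  molybdenum: M = 0.815 MN·m per $
  beryllium: M = 0.259 MN·m per $
  epoxy: M = 0.178 MN·m per $
Highest index: concrete.

concrete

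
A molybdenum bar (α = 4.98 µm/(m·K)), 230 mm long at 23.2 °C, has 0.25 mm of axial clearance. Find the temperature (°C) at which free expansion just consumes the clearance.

α·L₀·ΔT = 0.25 mm ⇒ ΔT = 0.25 / (4.98×10⁻⁶ × 230.0) = 218.3 K.
T = 23.2 + 218.3 = 241.5 °C.

241 °C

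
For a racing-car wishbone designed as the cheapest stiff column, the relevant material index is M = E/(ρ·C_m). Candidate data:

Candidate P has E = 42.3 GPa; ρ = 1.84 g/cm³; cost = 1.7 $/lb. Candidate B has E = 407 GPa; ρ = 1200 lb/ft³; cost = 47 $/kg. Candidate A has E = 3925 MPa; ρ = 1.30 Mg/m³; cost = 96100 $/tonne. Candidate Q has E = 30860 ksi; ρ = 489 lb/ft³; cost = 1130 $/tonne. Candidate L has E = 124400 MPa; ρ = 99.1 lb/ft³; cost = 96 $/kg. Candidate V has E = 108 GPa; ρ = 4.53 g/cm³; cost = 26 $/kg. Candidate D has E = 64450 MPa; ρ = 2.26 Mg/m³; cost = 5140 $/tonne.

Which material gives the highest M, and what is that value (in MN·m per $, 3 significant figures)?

candidate Q, M = 24.0 MN·m per $

After converting to SI:
  candidate P: E = 42.30 GPa, ρ = 1840 kg/m³, cost = 3.748 $/kg
  candidate B: E = 407.0 GPa, ρ = 19220 kg/m³, cost = 47.00 $/kg
  candidate A: E = 3.925 GPa, ρ = 1300 kg/m³, cost = 96.10 $/kg
  candidate Q: E = 212.8 GPa, ρ = 7833 kg/m³, cost = 1.130 $/kg
  candidate L: E = 124.4 GPa, ρ = 1587 kg/m³, cost = 96.00 $/kg
  candidate V: E = 108.0 GPa, ρ = 4530 kg/m³, cost = 26.00 $/kg
  candidate D: E = 64.45 GPa, ρ = 2260 kg/m³, cost = 5.140 $/kg
  candidate Q: M = 24.0 MN·m per $
  candidate P: M = 6.13 MN·m per $
  candidate D: M = 5.55 MN·m per $
  candidate V: M = 0.917 MN·m per $
  candidate L: M = 0.816 MN·m per $
  candidate B: M = 0.450 MN·m per $
  candidate A: M = 0.0314 MN·m per $
Candidate Q ranks first.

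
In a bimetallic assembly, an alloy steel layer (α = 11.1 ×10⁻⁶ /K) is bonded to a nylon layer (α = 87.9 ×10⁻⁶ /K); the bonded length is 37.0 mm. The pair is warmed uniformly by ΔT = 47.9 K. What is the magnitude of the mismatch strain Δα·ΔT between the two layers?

3.68×10⁻³

Δα = |11.1 − 87.9|×10⁻⁶/K = 76.8×10⁻⁶/K.
Mismatch strain = Δα·ΔT = 76.8×10⁻⁶ × 47.9 = 3.68×10⁻³.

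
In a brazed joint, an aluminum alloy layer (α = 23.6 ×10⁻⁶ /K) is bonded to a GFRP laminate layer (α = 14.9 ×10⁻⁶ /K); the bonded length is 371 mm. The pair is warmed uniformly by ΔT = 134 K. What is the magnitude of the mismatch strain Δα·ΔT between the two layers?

1.17×10⁻³

Δα = |23.6 − 14.9|×10⁻⁶/K = 8.70×10⁻⁶/K.
Mismatch strain = Δα·ΔT = 8.70×10⁻⁶ × 134.0 = 1.17×10⁻³.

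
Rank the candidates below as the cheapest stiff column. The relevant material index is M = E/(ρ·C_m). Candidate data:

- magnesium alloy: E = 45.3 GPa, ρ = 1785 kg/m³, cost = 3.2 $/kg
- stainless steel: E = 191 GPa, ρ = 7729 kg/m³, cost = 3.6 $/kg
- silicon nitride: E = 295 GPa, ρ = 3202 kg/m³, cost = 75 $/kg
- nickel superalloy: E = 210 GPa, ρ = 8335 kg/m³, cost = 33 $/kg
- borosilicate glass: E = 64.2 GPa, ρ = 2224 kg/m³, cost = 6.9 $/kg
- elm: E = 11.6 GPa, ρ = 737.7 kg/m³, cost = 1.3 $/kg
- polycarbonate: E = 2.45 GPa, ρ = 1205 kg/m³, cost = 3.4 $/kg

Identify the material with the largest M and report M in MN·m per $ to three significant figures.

Per-candidate index values:
  elm: M = 12.1 MN·m per $
  magnesium alloy: M = 7.93 MN·m per $
  stainless steel: M = 6.86 MN·m per $
  borosilicate glass: M = 4.18 MN·m per $
  silicon nitride: M = 1.23 MN·m per $
  nickel superalloy: M = 0.763 MN·m per $
  polycarbonate: M = 0.598 MN·m per $
Elm has the largest M.

elm, M = 12.1 MN·m per $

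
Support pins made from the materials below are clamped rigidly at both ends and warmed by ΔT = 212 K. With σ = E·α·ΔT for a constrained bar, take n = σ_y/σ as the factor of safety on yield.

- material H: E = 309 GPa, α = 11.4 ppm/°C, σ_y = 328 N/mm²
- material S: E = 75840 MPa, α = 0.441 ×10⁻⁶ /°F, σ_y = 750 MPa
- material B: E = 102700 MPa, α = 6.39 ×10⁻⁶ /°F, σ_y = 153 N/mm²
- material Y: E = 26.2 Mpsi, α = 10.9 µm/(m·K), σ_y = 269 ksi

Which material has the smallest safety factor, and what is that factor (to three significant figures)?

Per material, after unit conversion:
  material H: E = 309.0, α = 11.4, σ_y = 328.0 → σ = 747 MPa, n = 0.439
  material S: E = 75.84, α = 0.794, σ_y = 750.0 → σ = 12.8 MPa, n = 58.8
  material B: E = 102.7, α = 11.5, σ_y = 153.0 → σ = 250 MPa, n = 0.611
  material Y: E = 180.6, α = 10.9, σ_y = 1855 → σ = 417 MPa, n = 4.44
Material H has the lowest safety factor, n = 0.439.

material H, n = 0.439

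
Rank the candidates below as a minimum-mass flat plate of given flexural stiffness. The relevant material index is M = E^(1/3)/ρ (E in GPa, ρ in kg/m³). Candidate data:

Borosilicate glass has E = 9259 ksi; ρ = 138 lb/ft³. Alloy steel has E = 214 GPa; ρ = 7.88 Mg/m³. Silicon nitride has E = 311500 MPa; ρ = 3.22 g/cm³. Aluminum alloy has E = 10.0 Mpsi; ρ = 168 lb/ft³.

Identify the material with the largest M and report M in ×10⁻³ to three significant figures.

Putting every candidate on a common basis:
  borosilicate glass: E = 63.84 GPa, ρ = 2211 kg/m³
  alloy steel: E = 214.0 GPa, ρ = 7880 kg/m³
  silicon nitride: E = 311.5 GPa, ρ = 3220 kg/m³
  aluminum alloy: E = 68.95 GPa, ρ = 2691 kg/m³
  silicon nitride: M = 2.11×10⁻³
  borosilicate glass: M = 1.81×10⁻³
  aluminum alloy: M = 1.52×10⁻³
  alloy steel: M = 0.759×10⁻³
The maximum is for silicon nitride.

silicon nitride, M = 2.11×10⁻³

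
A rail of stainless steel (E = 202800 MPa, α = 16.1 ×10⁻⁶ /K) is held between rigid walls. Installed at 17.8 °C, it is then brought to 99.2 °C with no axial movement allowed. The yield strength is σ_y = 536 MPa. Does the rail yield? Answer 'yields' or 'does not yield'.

E = 202800 MPa = 202.8 GPa.
ΔT = 81.40 K. Constrained thermal stress σ = E·α·ΔT = 202.8×10³ MPa × 16.1×10⁻⁶ × 81.40 = 266 MPa (compressive).
Compare to σ_y = 536 MPa: σ < σ_y, so it does not yield.

does not yield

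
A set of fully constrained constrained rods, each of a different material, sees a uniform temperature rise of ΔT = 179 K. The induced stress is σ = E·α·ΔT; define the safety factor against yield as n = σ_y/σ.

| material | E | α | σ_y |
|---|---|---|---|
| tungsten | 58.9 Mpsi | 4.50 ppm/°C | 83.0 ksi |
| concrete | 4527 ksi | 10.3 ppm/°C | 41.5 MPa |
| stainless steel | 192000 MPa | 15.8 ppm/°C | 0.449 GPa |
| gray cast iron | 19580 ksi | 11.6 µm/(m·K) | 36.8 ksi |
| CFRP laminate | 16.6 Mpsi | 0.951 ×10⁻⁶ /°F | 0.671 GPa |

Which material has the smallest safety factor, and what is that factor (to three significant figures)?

concrete, n = 0.721

In consistent units (E in GPa, α in ×10⁻⁶/K, σ_y in MPa):
  tungsten: E = 406.1, α = 4.50, σ_y = 572.3 → σ = 327 MPa, n = 1.75
  concrete: E = 31.21, α = 10.3, σ_y = 41.50 → σ = 57.5 MPa, n = 0.721
  stainless steel: E = 192.0, α = 15.8, σ_y = 449.0 → σ = 543 MPa, n = 0.827
  gray cast iron: E = 135.0, α = 11.6, σ_y = 253.7 → σ = 280 MPa, n = 0.905
  CFRP laminate: E = 114.5, α = 1.71, σ_y = 671.0 → σ = 35.1 MPa, n = 19.1
Concrete has the lowest safety factor, n = 0.721.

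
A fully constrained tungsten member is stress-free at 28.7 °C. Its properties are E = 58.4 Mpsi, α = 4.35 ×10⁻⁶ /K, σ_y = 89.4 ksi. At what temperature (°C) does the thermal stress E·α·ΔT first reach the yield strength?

381 °C

E = 58.4 Mpsi = 402.7 GPa.
σ_y = 89.4 ksi = 616.4 MPa.
E·α·ΔT = 616.4 MPa ⇒ ΔT = 616.4 / (402.7×10³ × 4.35×10⁻⁶) = 351.9 K.
T = 28.7 + 351.9 = 380.6 °C.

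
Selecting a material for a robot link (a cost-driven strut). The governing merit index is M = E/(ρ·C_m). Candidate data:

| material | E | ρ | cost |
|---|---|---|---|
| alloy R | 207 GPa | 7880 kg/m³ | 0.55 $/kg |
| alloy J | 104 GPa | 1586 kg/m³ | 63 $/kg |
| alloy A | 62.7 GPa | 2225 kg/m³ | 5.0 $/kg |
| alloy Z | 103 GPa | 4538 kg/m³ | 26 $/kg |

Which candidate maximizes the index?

Per-candidate index values:
  alloy R: M = 47.8 MN·m per $
  alloy A: M = 5.64 MN·m per $
  alloy J: M = 1.04 MN·m per $
  alloy Z: M = 0.873 MN·m per $
Alloy R ranks first.

alloy R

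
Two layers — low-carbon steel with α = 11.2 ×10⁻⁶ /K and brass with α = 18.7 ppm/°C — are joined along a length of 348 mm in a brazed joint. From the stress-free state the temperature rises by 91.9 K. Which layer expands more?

brass

α(low-carbon steel) = 11.2×10⁻⁶/K vs α(brass) = 18.7×10⁻⁶/K.
Higher α expands more for the same ΔT: brass.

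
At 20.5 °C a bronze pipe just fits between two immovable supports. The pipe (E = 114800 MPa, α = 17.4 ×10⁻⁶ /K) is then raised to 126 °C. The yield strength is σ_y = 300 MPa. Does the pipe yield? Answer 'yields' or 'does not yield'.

does not yield

E = 114800 MPa = 114.8 GPa.
ΔT = 105.5 K. Constrained thermal stress σ = E·α·ΔT = 114.8×10³ MPa × 17.4×10⁻⁶ × 105.5 = 211 MPa (compressive).
Compare to σ_y = 300 MPa: σ < σ_y, so it does not yield.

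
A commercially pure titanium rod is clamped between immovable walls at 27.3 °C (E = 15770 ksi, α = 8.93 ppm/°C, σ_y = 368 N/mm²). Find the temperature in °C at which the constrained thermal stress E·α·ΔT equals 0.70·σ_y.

293 °C

E = 15770 ksi = 108.7 GPa.
σ_y = 368 N/mm² = 368.0 MPa.
E·α·ΔT = 257.6 MPa ⇒ ΔT = 257.6 / (108.7×10³ × 8.93×10⁻⁶) = 265.3 K.
T = 27.3 + 265.3 = 292.6 °C.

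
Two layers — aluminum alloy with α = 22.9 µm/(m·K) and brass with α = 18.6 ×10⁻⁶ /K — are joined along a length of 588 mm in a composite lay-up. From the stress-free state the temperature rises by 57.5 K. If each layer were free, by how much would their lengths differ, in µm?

145 µm

Δα = |22.9 − 18.6|×10⁻⁶/K = 4.30×10⁻⁶/K.
ΔL_mismatch = Δα·L·ΔT = 4.30×10⁻⁶ × 588.0 mm × 57.5 K = 145 µm.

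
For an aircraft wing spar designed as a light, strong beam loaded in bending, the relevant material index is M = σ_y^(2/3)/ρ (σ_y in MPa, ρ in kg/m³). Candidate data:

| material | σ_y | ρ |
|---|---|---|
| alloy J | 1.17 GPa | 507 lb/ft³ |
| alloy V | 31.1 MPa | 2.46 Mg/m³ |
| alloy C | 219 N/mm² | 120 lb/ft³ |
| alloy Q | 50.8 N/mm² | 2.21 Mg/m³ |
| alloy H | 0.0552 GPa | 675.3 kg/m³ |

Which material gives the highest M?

Convert each candidate to consistent units, then evaluate M:
  alloy J: σ_y = 1170 MPa, ρ = 8121 kg/m³
  alloy V: σ_y = 31.10 MPa, ρ = 2460 kg/m³
  alloy C: σ_y = 219.0 MPa, ρ = 1922 kg/m³
  alloy Q: σ_y = 50.80 MPa, ρ = 2210 kg/m³
  alloy H: σ_y = 55.20 MPa, ρ = 675.3 kg/m³
  alloy H: M = 21.5×10⁻³
  alloy C: M = 18.9×10⁻³
  alloy J: M = 13.7×10⁻³
  alloy Q: M = 6.21×10⁻³
  alloy V: M = 4.02×10⁻³
Alloy H has the largest M.

alloy H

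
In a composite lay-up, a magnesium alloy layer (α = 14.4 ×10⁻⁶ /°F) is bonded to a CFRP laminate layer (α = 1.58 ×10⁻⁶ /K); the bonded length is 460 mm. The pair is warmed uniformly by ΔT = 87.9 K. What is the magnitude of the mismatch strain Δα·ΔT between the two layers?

magnesium alloy: α = 14.4×10⁻⁶/°F × 9/5 = 25.9×10⁻⁶/K.
Δα = |25.9 − 1.58|×10⁻⁶/K = 24.3×10⁻⁶/K.
Mismatch strain = Δα·ΔT = 24.3×10⁻⁶ × 87.9 = 2.14×10⁻³.

2.14×10⁻³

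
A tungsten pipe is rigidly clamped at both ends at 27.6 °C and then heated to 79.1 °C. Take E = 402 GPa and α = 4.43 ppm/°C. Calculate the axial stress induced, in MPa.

91.7 MPa

ΔT = 51.50 K. Constrained thermal stress σ = E·α·ΔT = 402.0×10³ MPa × 4.43×10⁻⁶ × 51.50 = 91.7 MPa (compressive).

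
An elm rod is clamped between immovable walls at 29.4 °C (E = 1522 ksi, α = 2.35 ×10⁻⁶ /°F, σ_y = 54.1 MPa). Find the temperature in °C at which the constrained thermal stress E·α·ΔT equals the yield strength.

1250 °C

E = 1522 ksi = 10.49 GPa.
α = 2.35×10⁻⁶/°F × 9/5 = 4.23×10⁻⁶/K.
E·α·ΔT = 54.10 MPa ⇒ ΔT = 54.10 / (10.49×10³ × 4.23×10⁻⁶) = 1219 K.
T = 29.4 + 1219 = 1248 °C.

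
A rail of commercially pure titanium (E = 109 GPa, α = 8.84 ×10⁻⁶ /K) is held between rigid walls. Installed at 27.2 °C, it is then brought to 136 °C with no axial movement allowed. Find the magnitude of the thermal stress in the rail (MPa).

ΔT = 108.8 K. Constrained thermal stress σ = E·α·ΔT = 109.0×10³ MPa × 8.84×10⁻⁶ × 108.8 = 105 MPa (compressive).

105 MPa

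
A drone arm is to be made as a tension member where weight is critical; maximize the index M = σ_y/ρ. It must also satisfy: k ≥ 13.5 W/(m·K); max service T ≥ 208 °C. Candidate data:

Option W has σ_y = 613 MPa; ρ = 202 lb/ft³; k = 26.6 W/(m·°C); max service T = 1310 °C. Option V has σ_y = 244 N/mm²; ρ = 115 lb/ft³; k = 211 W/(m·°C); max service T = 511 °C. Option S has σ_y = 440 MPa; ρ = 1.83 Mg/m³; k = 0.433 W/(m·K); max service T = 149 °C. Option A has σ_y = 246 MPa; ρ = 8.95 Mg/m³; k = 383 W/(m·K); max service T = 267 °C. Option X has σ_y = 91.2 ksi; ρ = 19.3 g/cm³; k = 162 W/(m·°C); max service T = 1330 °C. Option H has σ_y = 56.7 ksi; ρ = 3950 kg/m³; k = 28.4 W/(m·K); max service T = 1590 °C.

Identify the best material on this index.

Screen on constraints: k ≥ 13.5 W/(m·K); max service T ≥ 208 °C. Survivors: option W, option V, option A, option X, option H.
Normalizing units and computing the index:
  option W: σ_y = 613.0 MPa, ρ = 3236 kg/m³
  option V: σ_y = 244.0 MPa, ρ = 1842 kg/m³
  option A: σ_y = 246.0 MPa, ρ = 8950 kg/m³
  option X: σ_y = 628.8 MPa, ρ = 19300 kg/m³
  option H: σ_y = 390.9 MPa, ρ = 3950 kg/m³
  option W: M = 189 kN·m/kg
  option V: M = 132 kN·m/kg
  option H: M = 99.0 kN·m/kg
  option X: M = 32.6 kN·m/kg
  option A: M = 27.5 kN·m/kg
Option W ranks first.

option W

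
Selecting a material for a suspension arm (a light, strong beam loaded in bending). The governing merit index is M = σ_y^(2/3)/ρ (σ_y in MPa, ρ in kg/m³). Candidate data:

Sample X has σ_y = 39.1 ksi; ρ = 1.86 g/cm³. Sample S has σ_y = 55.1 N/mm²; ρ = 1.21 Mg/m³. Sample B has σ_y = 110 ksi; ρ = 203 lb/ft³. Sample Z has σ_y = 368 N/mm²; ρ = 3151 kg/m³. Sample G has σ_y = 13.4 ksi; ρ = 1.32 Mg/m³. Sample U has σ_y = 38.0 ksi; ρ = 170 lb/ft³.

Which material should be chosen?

After converting to SI:
  sample X: σ_y = 269.6 MPa, ρ = 1860 kg/m³
  sample S: σ_y = 55.10 MPa, ρ = 1210 kg/m³
  sample B: σ_y = 758.4 MPa, ρ = 3252 kg/m³
  sample Z: σ_y = 368.0 MPa, ρ = 3151 kg/m³
  sample G: σ_y = 92.39 MPa, ρ = 1320 kg/m³
  sample U: σ_y = 262.0 MPa, ρ = 2723 kg/m³
  sample B: M = 25.6×10⁻³
  sample X: M = 22.4×10⁻³
  sample Z: M = 16.3×10⁻³
  sample G: M = 15.5×10⁻³
  sample U: M = 15.0×10⁻³
  sample S: M = 12.0×10⁻³
Sample B has the largest M.

sample B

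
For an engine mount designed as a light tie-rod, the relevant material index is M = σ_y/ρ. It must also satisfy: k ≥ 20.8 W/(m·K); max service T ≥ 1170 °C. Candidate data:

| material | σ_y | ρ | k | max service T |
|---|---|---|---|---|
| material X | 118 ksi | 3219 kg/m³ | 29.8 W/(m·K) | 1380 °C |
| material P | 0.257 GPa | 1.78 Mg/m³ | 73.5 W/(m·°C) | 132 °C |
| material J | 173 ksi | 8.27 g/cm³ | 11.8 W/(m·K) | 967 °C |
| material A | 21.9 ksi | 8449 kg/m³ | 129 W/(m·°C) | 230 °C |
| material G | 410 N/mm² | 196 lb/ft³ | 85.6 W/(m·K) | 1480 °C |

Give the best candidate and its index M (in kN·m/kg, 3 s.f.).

Screen on constraints: k ≥ 20.8 W/(m·K); max service T ≥ 1170 °C. Survivors: material X, material G.
Putting every candidate on a common basis:
  material X: σ_y = 813.6 MPa, ρ = 3219 kg/m³
  material G: σ_y = 410.0 MPa, ρ = 3140 kg/m³
  material X: M = 253 kN·m/kg
  material G: M = 131 kN·m/kg
Material X ranks first.

material X, M = 253 kN·m/kg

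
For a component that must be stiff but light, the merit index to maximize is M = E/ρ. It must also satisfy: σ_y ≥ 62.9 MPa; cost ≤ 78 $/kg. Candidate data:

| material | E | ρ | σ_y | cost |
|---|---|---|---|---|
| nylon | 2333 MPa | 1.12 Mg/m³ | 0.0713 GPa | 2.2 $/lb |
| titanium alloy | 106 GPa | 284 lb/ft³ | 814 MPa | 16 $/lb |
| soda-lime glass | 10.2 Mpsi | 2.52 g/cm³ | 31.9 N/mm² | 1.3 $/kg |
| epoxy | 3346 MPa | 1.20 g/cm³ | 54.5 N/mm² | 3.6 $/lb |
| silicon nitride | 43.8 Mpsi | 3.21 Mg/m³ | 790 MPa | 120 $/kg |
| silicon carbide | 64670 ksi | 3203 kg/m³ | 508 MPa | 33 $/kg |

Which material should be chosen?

Screen on constraints: σ_y ≥ 62.9 MPa; cost ≤ 78 $/kg. Survivors: nylon, titanium alloy, silicon carbide.
Putting every candidate on a common basis:
  nylon: E = 2.333 GPa, ρ = 1120 kg/m³
  titanium alloy: E = 106.0 GPa, ρ = 4549 kg/m³
  silicon carbide: E = 445.9 GPa, ρ = 3203 kg/m³
  silicon carbide: M = 139 MN·m/kg
  titanium alloy: M = 23.3 MN·m/kg
  nylon: M = 2.08 MN·m/kg
Silicon carbide has the largest M.

silicon carbide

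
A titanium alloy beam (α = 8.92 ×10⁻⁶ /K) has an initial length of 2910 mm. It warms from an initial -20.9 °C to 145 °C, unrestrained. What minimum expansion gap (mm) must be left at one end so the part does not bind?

4.31 mm

ΔT = 145 − (-20.9) = 165.9 K.
ΔL = α·L₀·ΔT = 8.92×10⁻⁶ × 2910 mm × 165.9 K = 4.31 mm.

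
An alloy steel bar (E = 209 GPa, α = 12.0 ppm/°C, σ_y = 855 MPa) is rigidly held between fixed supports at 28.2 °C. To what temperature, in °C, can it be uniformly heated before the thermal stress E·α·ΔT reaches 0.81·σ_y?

304 °C

E·α·ΔT = 692.6 MPa ⇒ ΔT = 692.6 / (209.0×10³ × 12.0×10⁻⁶) = 276.1 K.
T = 28.2 + 276.1 = 304.3 °C.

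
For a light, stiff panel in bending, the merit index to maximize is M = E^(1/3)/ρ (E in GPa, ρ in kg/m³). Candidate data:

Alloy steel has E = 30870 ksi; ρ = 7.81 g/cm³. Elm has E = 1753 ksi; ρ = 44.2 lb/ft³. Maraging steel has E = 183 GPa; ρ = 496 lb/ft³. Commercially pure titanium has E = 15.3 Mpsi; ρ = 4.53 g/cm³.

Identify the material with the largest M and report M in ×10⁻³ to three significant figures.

In SI units:
  alloy steel: E = 212.8 GPa, ρ = 7810 kg/m³
  elm: E = 12.09 GPa, ρ = 708.0 kg/m³
  maraging steel: E = 183.0 GPa, ρ = 7945 kg/m³
  commercially pure titanium: E = 105.5 GPa, ρ = 4530 kg/m³
  elm: M = 3.24×10⁻³
  commercially pure titanium: M = 1.04×10⁻³
  alloy steel: M = 0.764×10⁻³
  maraging steel: M = 0.715×10⁻³
The maximum is for elm.

elm, M = 3.24×10⁻³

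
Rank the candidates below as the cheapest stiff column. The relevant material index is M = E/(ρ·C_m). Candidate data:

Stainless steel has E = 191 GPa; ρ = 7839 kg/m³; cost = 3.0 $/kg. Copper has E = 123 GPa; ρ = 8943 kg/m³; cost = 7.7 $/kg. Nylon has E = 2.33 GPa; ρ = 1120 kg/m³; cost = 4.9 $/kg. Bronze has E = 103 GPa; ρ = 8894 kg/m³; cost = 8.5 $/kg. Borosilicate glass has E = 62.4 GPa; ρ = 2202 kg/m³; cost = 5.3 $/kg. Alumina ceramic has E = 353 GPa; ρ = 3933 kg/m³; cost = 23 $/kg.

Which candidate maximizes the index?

stainless steel

Per-candidate index values:
  stainless steel: M = 8.12 MN·m per $
  borosilicate glass: M = 5.35 MN·m per $
  alumina ceramic: M = 3.90 MN·m per $
  copper: M = 1.79 MN·m per $
  bronze: M = 1.36 MN·m per $
  nylon: M = 0.425 MN·m per $
Stainless steel has the largest M.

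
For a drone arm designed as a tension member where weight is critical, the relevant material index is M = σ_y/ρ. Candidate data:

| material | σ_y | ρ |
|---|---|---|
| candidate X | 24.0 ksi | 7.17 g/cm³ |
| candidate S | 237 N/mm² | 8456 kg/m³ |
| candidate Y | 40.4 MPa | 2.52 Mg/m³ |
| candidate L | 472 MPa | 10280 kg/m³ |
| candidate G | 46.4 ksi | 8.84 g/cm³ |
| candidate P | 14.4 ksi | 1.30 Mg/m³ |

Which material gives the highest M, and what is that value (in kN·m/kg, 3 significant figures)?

candidate P, M = 76.4 kN·m/kg

In SI units:
  candidate X: σ_y = 165.5 MPa, ρ = 7170 kg/m³
  candidate S: σ_y = 237.0 MPa, ρ = 8456 kg/m³
  candidate Y: σ_y = 40.40 MPa, ρ = 2520 kg/m³
  candidate L: σ_y = 472.0 MPa, ρ = 10280 kg/m³
  candidate G: σ_y = 319.9 MPa, ρ = 8840 kg/m³
  candidate P: σ_y = 99.28 MPa, ρ = 1300 kg/m³
  candidate P: M = 76.4 kN·m/kg
  candidate L: M = 45.9 kN·m/kg
  candidate G: M = 36.2 kN·m/kg
  candidate S: M = 28.0 kN·m/kg
  candidate X: M = 23.1 kN·m/kg
  candidate Y: M = 16.0 kN·m/kg
The maximum is for candidate P.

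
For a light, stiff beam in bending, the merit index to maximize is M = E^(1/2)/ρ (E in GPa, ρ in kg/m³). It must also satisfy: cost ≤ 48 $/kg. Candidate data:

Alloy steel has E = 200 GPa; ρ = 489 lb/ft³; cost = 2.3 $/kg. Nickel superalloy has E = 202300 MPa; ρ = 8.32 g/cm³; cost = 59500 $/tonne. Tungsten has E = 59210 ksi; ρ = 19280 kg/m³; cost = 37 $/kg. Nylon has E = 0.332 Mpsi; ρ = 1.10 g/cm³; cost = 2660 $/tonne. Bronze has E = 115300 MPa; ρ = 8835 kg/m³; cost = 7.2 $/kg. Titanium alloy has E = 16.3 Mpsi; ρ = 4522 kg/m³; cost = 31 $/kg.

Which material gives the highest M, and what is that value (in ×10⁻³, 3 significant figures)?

titanium alloy, M = 2.34×10⁻³

Screen on constraints: cost ≤ 48 $/kg. Survivors: alloy steel, tungsten, nylon, bronze, titanium alloy.
Normalizing units and computing the index:
  alloy steel: E = 200.0 GPa, ρ = 7833 kg/m³
  tungsten: E = 408.2 GPa, ρ = 19280 kg/m³
  nylon: E = 2.289 GPa, ρ = 1100 kg/m³
  bronze: E = 115.3 GPa, ρ = 8835 kg/m³
  titanium alloy: E = 112.4 GPa, ρ = 4522 kg/m³
  titanium alloy: M = 2.34×10⁻³
  alloy steel: M = 1.81×10⁻³
  nylon: M = 1.38×10⁻³
  bronze: M = 1.22×10⁻³
  tungsten: M = 1.05×10⁻³
Titanium alloy has the largest M.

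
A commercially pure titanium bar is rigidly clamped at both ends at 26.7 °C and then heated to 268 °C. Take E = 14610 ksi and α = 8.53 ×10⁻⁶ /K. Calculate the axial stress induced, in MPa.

207 MPa

E = 14610 ksi = 100.7 GPa.
ΔT = 241.3 K. Constrained thermal stress σ = E·α·ΔT = 100.7×10³ MPa × 8.53×10⁻⁶ × 241.3 = 207 MPa (compressive).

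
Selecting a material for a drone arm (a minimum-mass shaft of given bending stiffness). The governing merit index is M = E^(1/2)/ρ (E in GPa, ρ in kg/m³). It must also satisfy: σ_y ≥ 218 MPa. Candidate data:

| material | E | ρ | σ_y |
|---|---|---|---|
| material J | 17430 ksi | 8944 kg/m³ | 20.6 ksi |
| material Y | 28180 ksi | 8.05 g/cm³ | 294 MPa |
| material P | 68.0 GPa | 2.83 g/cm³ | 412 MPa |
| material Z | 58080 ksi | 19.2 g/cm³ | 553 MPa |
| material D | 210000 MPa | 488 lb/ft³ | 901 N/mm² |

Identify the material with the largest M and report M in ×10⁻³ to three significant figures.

material P, M = 2.91×10⁻³

Screen on constraints: σ_y ≥ 218 MPa. Survivors: material Y, material P, material Z, material D.
Putting every candidate on a common basis:
  material Y: E = 194.3 GPa, ρ = 8050 kg/m³
  material P: E = 68.00 GPa, ρ = 2830 kg/m³
  material Z: E = 400.4 GPa, ρ = 19200 kg/m³
  material D: E = 210.0 GPa, ρ = 7817 kg/m³
  material P: M = 2.91×10⁻³
  material D: M = 1.85×10⁻³
  material Y: M = 1.73×10⁻³
  material Z: M = 1.04×10⁻³
The maximum is for material P.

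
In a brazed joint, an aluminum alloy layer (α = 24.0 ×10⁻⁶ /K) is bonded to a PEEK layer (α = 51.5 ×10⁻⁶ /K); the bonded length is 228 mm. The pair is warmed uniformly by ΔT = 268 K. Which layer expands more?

PEEK

α(aluminum alloy) = 24.0×10⁻⁶/K vs α(PEEK) = 51.5×10⁻⁶/K.
Higher α expands more for the same ΔT: PEEK.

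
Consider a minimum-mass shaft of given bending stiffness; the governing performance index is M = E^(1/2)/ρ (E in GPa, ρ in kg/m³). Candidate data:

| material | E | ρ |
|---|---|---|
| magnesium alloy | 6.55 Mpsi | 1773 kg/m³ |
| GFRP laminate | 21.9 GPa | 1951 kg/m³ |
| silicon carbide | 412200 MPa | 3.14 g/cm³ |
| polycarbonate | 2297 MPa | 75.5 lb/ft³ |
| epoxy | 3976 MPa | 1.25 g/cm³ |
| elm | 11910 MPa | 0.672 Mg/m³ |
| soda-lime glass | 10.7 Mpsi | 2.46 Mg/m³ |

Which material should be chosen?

silicon carbide

After converting to SI:
  magnesium alloy: E = 45.16 GPa, ρ = 1773 kg/m³
  GFRP laminate: E = 21.90 GPa, ρ = 1951 kg/m³
  silicon carbide: E = 412.2 GPa, ρ = 3140 kg/m³
  polycarbonate: E = 2.297 GPa, ρ = 1209 kg/m³
  epoxy: E = 3.976 GPa, ρ = 1250 kg/m³
  elm: E = 11.91 GPa, ρ = 672.0 kg/m³
  soda-lime glass: E = 73.77 GPa, ρ = 2460 kg/m³
  silicon carbide: M = 6.47×10⁻³
  elm: M = 5.14×10⁻³
  magnesium alloy: M = 3.79×10⁻³
  soda-lime glass: M = 3.49×10⁻³
  GFRP laminate: M = 2.40×10⁻³
  epoxy: M = 1.60×10⁻³
  polycarbonate: M = 1.25×10⁻³
Highest index: silicon carbide.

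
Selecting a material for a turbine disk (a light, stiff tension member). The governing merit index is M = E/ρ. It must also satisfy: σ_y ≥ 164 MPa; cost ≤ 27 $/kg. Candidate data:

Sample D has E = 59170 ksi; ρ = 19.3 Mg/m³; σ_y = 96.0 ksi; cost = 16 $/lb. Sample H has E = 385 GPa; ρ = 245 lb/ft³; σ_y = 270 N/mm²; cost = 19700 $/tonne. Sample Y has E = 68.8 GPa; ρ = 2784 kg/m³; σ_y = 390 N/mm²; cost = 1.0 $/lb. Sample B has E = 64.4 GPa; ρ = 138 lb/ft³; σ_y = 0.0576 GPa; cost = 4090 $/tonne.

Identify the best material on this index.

sample H

Screen on constraints: σ_y ≥ 164 MPa; cost ≤ 27 $/kg. Survivors: sample H, sample Y.
Putting every candidate on a common basis:
  sample H: E = 385.0 GPa, ρ = 3925 kg/m³
  sample Y: E = 68.80 GPa, ρ = 2784 kg/m³
  sample H: M = 98.1 MN·m/kg
  sample Y: M = 24.7 MN·m/kg
Highest index: sample H.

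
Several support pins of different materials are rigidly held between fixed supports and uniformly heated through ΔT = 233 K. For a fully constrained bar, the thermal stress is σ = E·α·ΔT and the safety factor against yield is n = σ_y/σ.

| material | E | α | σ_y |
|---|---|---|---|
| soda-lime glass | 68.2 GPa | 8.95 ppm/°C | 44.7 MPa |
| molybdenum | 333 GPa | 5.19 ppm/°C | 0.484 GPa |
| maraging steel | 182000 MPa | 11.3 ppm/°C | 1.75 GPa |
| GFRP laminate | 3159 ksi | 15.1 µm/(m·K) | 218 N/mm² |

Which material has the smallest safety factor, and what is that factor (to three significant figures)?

Converting E to GPa, α to ×10⁻⁶/K, σ_y to MPa, then σ and n for each:
  soda-lime glass: E = 68.20, α = 8.95, σ_y = 44.70 → σ = 142 MPa, n = 0.314
  molybdenum: E = 333.0, α = 5.19, σ_y = 484.0 → σ = 403 MPa, n = 1.20
  maraging steel: E = 182.0, α = 11.3, σ_y = 1750 → σ = 479 MPa, n = 3.65
  GFRP laminate: E = 21.78, α = 15.1, σ_y = 218.0 → σ = 76.6 MPa, n = 2.84
Smallest n: soda-lime glass with n = 0.314.

soda-lime glass, n = 0.314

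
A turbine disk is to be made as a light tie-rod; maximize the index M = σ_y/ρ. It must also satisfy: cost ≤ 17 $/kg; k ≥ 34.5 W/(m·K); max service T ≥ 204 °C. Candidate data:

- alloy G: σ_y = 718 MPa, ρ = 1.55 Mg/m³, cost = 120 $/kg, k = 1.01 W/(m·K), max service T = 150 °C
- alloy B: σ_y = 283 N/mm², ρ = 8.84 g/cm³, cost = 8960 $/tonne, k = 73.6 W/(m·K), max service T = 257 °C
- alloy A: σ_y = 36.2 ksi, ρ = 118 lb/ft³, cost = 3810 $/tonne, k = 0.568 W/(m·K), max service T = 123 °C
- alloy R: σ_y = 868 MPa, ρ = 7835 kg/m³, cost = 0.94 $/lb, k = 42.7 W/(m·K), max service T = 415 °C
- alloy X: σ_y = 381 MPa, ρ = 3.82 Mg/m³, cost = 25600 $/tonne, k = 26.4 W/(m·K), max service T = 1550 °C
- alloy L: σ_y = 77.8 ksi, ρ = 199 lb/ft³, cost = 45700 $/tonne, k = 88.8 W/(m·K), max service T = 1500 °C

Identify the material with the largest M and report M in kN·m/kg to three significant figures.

Screen on constraints: cost ≤ 17 $/kg; k ≥ 34.5 W/(m·K); max service T ≥ 204 °C. Survivors: alloy B, alloy R.
Putting every candidate on a common basis:
  alloy B: σ_y = 283.0 MPa, ρ = 8840 kg/m³
  alloy R: σ_y = 868.0 MPa, ρ = 7835 kg/m³
  alloy R: M = 111 kN·m/kg
  alloy B: M = 32.0 kN·m/kg
The maximum is for alloy R.

alloy R, M = 111 kN·m/kg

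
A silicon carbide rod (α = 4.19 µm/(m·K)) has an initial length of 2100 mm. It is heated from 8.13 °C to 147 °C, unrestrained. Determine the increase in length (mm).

ΔT = 147 − 8.13 = 138.9 K.
ΔL = α·L₀·ΔT = 4.19×10⁻⁶ × 2100 mm × 138.9 K = 1.22 mm.

1.22 mm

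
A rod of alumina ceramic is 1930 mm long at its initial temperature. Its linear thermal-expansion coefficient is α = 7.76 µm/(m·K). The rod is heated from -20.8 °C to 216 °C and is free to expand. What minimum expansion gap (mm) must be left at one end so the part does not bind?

ΔT = 216 − (-20.8) = 236.8 K.
ΔL = α·L₀·ΔT = 7.76×10⁻⁶ × 1930 mm × 236.8 K = 3.55 mm.

3.55 mm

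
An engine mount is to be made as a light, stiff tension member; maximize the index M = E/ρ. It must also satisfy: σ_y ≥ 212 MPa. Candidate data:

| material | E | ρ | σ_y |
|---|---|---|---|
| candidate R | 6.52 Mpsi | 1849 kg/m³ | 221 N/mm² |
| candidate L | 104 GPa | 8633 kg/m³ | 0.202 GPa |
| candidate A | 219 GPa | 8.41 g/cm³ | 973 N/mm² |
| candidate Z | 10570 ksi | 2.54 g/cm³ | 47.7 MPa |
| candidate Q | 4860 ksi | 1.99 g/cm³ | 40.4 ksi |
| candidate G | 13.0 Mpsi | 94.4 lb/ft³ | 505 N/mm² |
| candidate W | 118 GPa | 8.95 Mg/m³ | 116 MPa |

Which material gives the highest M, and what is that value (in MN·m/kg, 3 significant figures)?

Screen on constraints: σ_y ≥ 212 MPa. Survivors: candidate R, candidate A, candidate Q, candidate G.
Convert each candidate to consistent units, then evaluate M:
  candidate R: E = 44.95 GPa, ρ = 1849 kg/m³
  candidate A: E = 219.0 GPa, ρ = 8410 kg/m³
  candidate Q: E = 33.51 GPa, ρ = 1990 kg/m³
  candidate G: E = 89.63 GPa, ρ = 1512 kg/m³
  candidate G: M = 59.3 MN·m/kg
  candidate A: M = 26.0 MN·m/kg
  candidate R: M = 24.3 MN·m/kg
  candidate Q: M = 16.8 MN·m/kg
The maximum is for candidate G.

candidate G, M = 59.3 MN·m/kg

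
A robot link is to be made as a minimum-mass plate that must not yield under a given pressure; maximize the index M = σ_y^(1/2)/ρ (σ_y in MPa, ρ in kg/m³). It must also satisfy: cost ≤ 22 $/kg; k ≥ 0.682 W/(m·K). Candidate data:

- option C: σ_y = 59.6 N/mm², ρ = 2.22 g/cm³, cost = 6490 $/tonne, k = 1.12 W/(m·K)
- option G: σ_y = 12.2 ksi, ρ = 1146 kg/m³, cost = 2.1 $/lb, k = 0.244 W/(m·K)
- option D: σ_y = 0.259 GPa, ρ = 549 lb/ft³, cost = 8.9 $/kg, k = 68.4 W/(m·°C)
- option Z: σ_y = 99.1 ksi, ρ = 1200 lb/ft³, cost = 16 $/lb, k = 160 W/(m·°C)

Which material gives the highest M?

Screen on constraints: cost ≤ 22 $/kg; k ≥ 0.682 W/(m·K). Survivors: option C, option D.
In SI units:
  option C: σ_y = 59.60 MPa, ρ = 2220 kg/m³
  option D: σ_y = 259.0 MPa, ρ = 8794 kg/m³
  option C: M = 3.48×10⁻³
  option D: M = 1.83×10⁻³
The maximum is for option C.

option C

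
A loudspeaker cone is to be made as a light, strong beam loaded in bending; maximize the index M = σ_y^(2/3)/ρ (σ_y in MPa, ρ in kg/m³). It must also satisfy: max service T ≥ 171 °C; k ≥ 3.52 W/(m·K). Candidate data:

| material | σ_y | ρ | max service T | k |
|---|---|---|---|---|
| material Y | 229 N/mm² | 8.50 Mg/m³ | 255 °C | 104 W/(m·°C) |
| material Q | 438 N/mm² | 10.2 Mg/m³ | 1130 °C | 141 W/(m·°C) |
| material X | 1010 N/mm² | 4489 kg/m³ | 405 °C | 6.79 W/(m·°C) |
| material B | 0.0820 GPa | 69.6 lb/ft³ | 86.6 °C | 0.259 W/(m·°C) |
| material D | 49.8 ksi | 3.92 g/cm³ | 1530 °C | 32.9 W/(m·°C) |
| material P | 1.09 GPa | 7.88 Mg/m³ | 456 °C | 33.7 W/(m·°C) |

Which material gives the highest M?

material X

Screen on constraints: max service T ≥ 171 °C; k ≥ 3.52 W/(m·K). Survivors: material Y, material Q, material X, material D, material P.
In SI units:
  material Y: σ_y = 229.0 MPa, ρ = 8500 kg/m³
  material Q: σ_y = 438.0 MPa, ρ = 10200 kg/m³
  material X: σ_y = 1010 MPa, ρ = 4489 kg/m³
  material D: σ_y = 343.4 MPa, ρ = 3920 kg/m³
  material P: σ_y = 1090 MPa, ρ = 7880 kg/m³
  material X: M = 22.4×10⁻³
  material P: M = 13.4×10⁻³
  material D: M = 12.5×10⁻³
  material Q: M = 5.65×10⁻³
  material Y: M = 4.40×10⁻³
The maximum is for material X.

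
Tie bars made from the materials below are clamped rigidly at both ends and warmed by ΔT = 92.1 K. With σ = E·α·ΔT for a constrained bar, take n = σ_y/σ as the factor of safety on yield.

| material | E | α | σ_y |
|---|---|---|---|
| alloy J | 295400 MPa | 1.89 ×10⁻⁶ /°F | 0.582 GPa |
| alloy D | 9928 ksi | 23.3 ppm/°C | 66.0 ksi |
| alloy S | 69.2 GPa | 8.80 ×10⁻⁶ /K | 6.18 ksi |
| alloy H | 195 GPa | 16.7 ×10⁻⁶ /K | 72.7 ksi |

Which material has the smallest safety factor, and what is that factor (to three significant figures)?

Converting E to GPa, α to ×10⁻⁶/K, σ_y to MPa, then σ and n for each:
  alloy J: E = 295.4, α = 3.40, σ_y = 582.0 → σ = 92.6 MPa, n = 6.29
  alloy D: E = 68.45, α = 23.3, σ_y = 455.1 → σ = 147 MPa, n = 3.10
  alloy S: E = 69.20, α = 8.80, σ_y = 42.61 → σ = 56.1 MPa, n = 0.760
  alloy H: E = 195.0, α = 16.7, σ_y = 501.2 → σ = 300 MPa, n = 1.67
Smallest n: alloy S with n = 0.760.

alloy S, n = 0.760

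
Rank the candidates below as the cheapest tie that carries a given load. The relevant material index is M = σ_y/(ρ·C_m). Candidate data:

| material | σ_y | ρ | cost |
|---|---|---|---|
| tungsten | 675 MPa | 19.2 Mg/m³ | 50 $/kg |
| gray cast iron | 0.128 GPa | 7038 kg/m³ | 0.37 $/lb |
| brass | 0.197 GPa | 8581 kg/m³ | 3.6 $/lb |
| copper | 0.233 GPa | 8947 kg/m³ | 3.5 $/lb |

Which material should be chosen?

Convert each candidate to consistent units, then evaluate M:
  tungsten: σ_y = 675.0 MPa, ρ = 19200 kg/m³, cost = 50.00 $/kg
  gray cast iron: σ_y = 128.0 MPa, ρ = 7038 kg/m³, cost = 0.8157 $/kg
  brass: σ_y = 197.0 MPa, ρ = 8581 kg/m³, cost = 7.937 $/kg
  copper: σ_y = 233.0 MPa, ρ = 8947 kg/m³, cost = 7.716 $/kg
  gray cast iron: M = 22.3 kN·m per $
  copper: M = 3.38 kN·m per $
  brass: M = 2.89 kN·m per $
  tungsten: M = 0.703 kN·m per $
The maximum is for gray cast iron.

gray cast iron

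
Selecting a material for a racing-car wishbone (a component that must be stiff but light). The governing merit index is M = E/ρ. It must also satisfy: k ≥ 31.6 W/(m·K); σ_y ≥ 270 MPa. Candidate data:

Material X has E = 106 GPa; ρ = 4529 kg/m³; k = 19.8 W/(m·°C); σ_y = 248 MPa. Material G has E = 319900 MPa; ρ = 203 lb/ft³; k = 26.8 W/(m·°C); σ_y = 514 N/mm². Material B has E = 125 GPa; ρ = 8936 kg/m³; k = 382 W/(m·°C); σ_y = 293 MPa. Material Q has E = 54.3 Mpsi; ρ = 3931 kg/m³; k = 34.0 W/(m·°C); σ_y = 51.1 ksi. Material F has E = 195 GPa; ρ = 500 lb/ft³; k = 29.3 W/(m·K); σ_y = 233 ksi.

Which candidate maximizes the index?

material Q

Screen on constraints: k ≥ 31.6 W/(m·K); σ_y ≥ 270 MPa. Survivors: material B, material Q.
Convert each candidate to consistent units, then evaluate M:
  material B: E = 125.0 GPa, ρ = 8936 kg/m³
  material Q: E = 374.4 GPa, ρ = 3931 kg/m³
  material Q: M = 95.2 MN·m/kg
  material B: M = 14.0 MN·m/kg
Highest index: material Q.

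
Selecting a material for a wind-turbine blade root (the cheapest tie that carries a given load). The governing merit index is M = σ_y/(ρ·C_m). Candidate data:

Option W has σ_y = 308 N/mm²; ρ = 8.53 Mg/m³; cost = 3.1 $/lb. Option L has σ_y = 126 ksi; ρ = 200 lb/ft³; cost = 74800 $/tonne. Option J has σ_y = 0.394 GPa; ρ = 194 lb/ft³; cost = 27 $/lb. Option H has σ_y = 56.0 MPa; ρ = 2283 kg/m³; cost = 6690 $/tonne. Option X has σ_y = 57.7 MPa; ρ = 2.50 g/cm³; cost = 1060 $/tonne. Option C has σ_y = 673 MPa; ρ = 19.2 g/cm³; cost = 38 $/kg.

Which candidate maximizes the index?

option X

After converting to SI:
  option W: σ_y = 308.0 MPa, ρ = 8530 kg/m³, cost = 6.834 $/kg
  option L: σ_y = 868.7 MPa, ρ = 3204 kg/m³, cost = 74.80 $/kg
  option J: σ_y = 394.0 MPa, ρ = 3108 kg/m³, cost = 59.52 $/kg
  option H: σ_y = 56.00 MPa, ρ = 2283 kg/m³, cost = 6.690 $/kg
  option X: σ_y = 57.70 MPa, ρ = 2500 kg/m³, cost = 1.060 $/kg
  option C: σ_y = 673.0 MPa, ρ = 19200 kg/m³, cost = 38.00 $/kg
  option X: M = 21.8 kN·m per $
  option W: M = 5.28 kN·m per $
  option H: M = 3.67 kN·m per $
  option L: M = 3.63 kN·m per $
  option J: M = 2.13 kN·m per $
  option C: M = 0.922 kN·m per $
Highest index: option X.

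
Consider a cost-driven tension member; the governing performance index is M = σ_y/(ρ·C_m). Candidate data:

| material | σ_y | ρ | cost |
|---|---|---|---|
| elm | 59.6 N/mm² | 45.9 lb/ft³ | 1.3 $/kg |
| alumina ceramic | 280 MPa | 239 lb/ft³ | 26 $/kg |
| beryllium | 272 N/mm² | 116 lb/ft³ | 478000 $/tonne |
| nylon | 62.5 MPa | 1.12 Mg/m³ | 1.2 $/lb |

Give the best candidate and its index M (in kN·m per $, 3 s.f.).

elm, M = 62.4 kN·m per $

After converting to SI:
  elm: σ_y = 59.60 MPa, ρ = 735.2 kg/m³, cost = 1.300 $/kg
  alumina ceramic: σ_y = 280.0 MPa, ρ = 3828 kg/m³, cost = 26.00 $/kg
  beryllium: σ_y = 272.0 MPa, ρ = 1858 kg/m³, cost = 478.0 $/kg
  nylon: σ_y = 62.50 MPa, ρ = 1120 kg/m³, cost = 2.646 $/kg
  elm: M = 62.4 kN·m per $
  nylon: M = 21.1 kN·m per $
  alumina ceramic: M = 2.81 kN·m per $
  beryllium: M = 0.306 kN·m per $
Highest index: elm.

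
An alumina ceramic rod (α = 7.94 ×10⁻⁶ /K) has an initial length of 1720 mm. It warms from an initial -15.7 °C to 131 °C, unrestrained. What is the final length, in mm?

1722.0 mm

ΔT = 131 − (-15.7) = 146.7 K.
ΔL = α·L₀·ΔT = 7.94×10⁻⁶ × 1720 mm × 146.7 K = 2.00 mm.
L = L₀ + ΔL = 1720 + 2.00 = 1722.0 mm.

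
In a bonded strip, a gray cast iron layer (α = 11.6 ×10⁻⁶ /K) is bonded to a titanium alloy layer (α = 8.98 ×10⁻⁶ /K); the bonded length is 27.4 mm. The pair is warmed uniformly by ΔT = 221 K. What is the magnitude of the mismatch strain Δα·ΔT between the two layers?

Δα = |11.6 − 8.98|×10⁻⁶/K = 2.62×10⁻⁶/K.
Mismatch strain = Δα·ΔT = 2.62×10⁻⁶ × 221.0 = 5.79×10⁻⁴.

5.79×10⁻⁴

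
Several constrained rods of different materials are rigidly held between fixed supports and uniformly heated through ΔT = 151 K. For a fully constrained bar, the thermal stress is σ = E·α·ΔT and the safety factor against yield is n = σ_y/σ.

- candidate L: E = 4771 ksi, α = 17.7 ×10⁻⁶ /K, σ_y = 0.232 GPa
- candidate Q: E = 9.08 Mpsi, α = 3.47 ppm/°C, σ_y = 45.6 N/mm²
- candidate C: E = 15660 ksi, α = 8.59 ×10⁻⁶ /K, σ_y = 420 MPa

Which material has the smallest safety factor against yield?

With everything in SI (GPa, ×10⁻⁶/K, MPa):
  candidate L: E = 32.89, α = 17.7, σ_y = 232.0 → σ = 87.9 MPa, n = 2.64
  candidate Q: E = 62.60, α = 3.47, σ_y = 45.60 → σ = 32.8 MPa, n = 1.39
  candidate C: E = 108.0, α = 8.59, σ_y = 420.0 → σ = 140 MPa, n = 3.00
Candidate Q has the lowest safety factor, n = 1.39.

candidate Q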